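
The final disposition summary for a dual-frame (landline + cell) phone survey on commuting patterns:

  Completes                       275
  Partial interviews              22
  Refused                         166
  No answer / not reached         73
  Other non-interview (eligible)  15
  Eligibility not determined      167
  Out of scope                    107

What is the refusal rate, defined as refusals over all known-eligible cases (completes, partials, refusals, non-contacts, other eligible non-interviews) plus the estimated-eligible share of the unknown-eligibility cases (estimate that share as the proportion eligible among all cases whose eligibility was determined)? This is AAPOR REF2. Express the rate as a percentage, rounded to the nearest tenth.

Numerator: 166
Known eligible: 275 + 22 + 166 + 73 + 15 = 551
e = 551 / (551 + 107) = 551 / 658 = 0.8374
Eligible share of unknowns: 0.8374 × 167 = 139.85
Base: 551 + 139.85 = 690.85
REF2 = 166 / 690.85 = 0.2403

24.0%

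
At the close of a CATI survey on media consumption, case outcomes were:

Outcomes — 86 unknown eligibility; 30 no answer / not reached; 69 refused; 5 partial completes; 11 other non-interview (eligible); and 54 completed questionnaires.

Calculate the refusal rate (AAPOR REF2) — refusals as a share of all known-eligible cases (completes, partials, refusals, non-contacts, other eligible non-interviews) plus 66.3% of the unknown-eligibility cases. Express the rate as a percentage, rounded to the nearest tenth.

30.5%

Num = 69
Determined eligible = 54 + 5 + 69 + 30 + 11 = 169
Estimated eligible among unknowns = 0.6630 × 86 = 57.02
Base = 169 + 57.02 = 226.02
REF2 = 69 / 226.02 = 0.3053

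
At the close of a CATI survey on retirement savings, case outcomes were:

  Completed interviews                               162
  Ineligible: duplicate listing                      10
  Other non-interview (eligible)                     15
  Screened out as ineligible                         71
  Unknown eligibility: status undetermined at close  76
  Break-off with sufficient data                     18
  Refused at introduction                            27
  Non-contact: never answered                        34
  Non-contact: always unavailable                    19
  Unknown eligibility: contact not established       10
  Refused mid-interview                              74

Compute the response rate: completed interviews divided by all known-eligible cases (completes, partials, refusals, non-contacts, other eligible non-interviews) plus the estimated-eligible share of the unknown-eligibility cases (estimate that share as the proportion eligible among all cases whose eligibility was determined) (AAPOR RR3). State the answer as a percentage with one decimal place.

38.7%

Declined to participate = 27 + 74 = 101
No contact after all attempts = 34 + 19 = 53
Eligibility not determined = 10 + 76 = 86
Screened out, ineligible = 71 + 10 = 81
Num → 162
Eligible (known) → 162 + 18 + 101 + 53 + 15 = 349
e = 349 / (349 + 81) = 349 / 430 = 0.8116
Eligible share of unknowns → 0.8116 × 86 = 69.80
Denom → 349 + 69.80 = 418.80
RR3 = 162 / 418.80 = 0.3868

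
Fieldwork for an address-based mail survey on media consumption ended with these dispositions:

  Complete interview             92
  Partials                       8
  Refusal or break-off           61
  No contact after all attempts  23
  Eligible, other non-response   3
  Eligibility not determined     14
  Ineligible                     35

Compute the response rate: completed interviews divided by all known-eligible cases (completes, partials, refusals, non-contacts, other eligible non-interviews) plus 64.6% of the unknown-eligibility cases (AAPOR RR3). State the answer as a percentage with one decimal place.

Num → 92
Determined eligible → 92 + 8 + 61 + 23 + 3 = 187
e × U → 0.6460 × 14 = 9.04
Denominator → 187 + 9.04 = 196.04
RR3 = 92 / 196.04 = 0.4693

46.9%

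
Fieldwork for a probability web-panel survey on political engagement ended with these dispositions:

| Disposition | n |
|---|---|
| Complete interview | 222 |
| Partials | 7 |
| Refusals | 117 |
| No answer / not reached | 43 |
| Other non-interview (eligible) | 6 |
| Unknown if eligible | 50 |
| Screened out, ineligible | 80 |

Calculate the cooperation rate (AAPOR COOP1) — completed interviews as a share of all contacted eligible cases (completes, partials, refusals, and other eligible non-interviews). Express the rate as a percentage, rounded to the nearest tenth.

63.1%

Numerator = 222
Denominator = 222 + 7 + 117 + 6 = 352
COOP1 = 222 / 352 = 0.6307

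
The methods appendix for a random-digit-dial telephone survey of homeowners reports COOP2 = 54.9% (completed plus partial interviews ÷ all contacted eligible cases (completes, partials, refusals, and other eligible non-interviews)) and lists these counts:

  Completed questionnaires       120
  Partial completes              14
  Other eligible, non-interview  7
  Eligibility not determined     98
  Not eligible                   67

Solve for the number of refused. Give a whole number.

Numerator = 120 + 14 = 134
COOP2 = 134 / D = 0.549
D = 134 / 0.549 = 244.1
Rest of base = 141
refused = 244.1 − 141 ≈ 103

103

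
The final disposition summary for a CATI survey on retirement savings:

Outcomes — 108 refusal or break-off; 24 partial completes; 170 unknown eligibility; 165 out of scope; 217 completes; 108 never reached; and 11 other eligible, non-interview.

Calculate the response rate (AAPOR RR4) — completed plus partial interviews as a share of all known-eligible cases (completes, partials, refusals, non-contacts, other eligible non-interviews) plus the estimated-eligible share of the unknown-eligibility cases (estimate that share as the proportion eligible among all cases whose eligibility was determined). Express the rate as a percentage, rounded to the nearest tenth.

Numerator = 217 + 24 = 241
Eligible (known) = 217 + 24 + 108 + 108 + 11 = 468
e = 468 / (468 + 165) = 468 / 633 = 0.7393
e × U = 0.7393 × 170 = 125.68
Denominator = 468 + 125.68 = 593.68
RR4 = 241 / 593.68 = 0.4059

40.6%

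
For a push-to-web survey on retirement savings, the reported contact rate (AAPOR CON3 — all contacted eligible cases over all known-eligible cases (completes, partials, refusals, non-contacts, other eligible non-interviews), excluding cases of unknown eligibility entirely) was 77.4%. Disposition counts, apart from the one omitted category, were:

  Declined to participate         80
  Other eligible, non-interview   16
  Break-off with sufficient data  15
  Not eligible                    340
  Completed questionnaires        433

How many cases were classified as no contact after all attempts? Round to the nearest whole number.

159

Top: 433 + 15 + 80 + 16 = 544
CON3 = 544 / D = 0.774
D = 544 / 0.774 = 702.8
Other denominator terms total 544
no contact after all attempts = 702.8 − 544 ≈ 159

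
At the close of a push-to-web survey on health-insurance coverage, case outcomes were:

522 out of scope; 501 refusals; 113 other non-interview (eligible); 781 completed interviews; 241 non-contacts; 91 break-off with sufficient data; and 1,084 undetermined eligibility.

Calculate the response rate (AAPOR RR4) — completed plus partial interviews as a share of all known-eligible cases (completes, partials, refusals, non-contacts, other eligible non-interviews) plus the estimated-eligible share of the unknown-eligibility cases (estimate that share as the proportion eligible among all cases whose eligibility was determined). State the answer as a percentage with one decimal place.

34.1%

Num → 781 + 91 = 872
Eligible (known) → 781 + 91 + 501 + 241 + 113 = 1727
e = 1727 / (1727 + 522) = 1727 / 2249 = 0.7679
Eligible share of unknowns → 0.7679 × 1084 = 832.40
Base → 1727 + 832.40 = 2559.40
RR4 = 872 / 2559.40 = 0.3407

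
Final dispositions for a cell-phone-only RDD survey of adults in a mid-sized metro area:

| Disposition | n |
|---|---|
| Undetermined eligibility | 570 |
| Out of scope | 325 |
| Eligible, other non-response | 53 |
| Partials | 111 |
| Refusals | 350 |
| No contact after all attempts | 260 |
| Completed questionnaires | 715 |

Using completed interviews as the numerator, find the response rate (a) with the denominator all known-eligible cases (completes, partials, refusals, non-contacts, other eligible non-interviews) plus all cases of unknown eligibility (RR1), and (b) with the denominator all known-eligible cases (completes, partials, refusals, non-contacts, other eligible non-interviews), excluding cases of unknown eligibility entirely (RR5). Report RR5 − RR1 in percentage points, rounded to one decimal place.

13.3

Numerator = 715
Denominator = 715 + 111 + 350 + 260 + 53 + 570 = 2059
RR1 = 715 / 2059 = 0.3473
Denominator = 715 + 111 + 350 + 260 + 53 = 1489
RR5 = 715 / 1489 = 0.4802
Difference = 48.02 − 34.73 = 13.29 percentage points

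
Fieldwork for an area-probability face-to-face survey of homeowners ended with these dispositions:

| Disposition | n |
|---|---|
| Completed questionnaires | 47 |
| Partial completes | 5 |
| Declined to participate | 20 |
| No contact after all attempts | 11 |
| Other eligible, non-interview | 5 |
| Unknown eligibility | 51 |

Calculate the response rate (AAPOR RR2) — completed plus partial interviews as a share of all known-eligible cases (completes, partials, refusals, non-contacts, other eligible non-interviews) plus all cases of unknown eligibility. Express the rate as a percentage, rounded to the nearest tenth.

37.4%

Numerator: 47 + 5 = 52
Base: 47 + 5 + 20 + 11 + 5 + 51 = 139
RR2 = 52 / 139 = 0.3741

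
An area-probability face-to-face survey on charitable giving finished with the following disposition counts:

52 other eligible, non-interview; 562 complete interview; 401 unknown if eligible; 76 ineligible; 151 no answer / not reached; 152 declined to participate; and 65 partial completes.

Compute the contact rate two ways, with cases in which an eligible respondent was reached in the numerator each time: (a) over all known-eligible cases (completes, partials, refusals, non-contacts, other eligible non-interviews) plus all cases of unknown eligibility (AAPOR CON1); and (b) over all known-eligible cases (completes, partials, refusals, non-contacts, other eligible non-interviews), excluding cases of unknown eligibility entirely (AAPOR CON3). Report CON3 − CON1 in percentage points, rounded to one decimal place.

24.5

Num → 562 + 65 + 152 + 52 = 831
Denom → 562 + 65 + 152 + 151 + 52 + 401 = 1383
CON1 = 831 / 1383 = 0.6009
Denom → 562 + 65 + 152 + 151 + 52 = 982
CON3 = 831 / 982 = 0.8462
Difference = 84.62 − 60.09 = 24.53 percentage points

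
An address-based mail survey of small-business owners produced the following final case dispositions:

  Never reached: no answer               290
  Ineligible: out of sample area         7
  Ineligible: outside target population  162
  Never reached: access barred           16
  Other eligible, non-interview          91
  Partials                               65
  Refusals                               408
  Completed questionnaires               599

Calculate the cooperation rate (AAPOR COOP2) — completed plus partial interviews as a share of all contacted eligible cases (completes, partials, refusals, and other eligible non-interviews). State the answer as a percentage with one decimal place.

No contact after all attempts = 290 + 16 = 306
Out of scope = 162 + 7 = 169
Top: 599 + 65 = 664
Base: 599 + 65 + 408 + 91 = 1163
COOP2 = 664 / 1163 = 0.5709

57.1%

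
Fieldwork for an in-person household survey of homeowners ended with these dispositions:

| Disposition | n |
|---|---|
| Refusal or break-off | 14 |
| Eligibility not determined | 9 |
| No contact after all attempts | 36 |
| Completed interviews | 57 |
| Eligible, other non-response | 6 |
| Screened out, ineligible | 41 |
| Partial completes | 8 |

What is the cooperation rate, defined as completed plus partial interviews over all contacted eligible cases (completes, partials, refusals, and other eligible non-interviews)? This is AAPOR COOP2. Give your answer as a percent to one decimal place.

Top = 57 + 8 = 65
Denominator = 57 + 8 + 14 + 6 = 85
COOP2 = 65 / 85 = 0.7647

76.5%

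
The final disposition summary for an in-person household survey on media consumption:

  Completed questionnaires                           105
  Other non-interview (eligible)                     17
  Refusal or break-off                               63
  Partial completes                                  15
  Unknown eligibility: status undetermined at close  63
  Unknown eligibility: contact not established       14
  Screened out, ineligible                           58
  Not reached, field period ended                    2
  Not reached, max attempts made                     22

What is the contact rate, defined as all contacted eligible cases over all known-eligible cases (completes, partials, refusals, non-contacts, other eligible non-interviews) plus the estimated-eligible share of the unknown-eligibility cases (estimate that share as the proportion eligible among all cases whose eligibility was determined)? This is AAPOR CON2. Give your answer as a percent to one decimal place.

No contact after all attempts = 2 + 22 = 24
Unknown eligibility = 14 + 63 = 77
Num → 105 + 15 + 63 + 17 = 200
Determined eligible → 105 + 15 + 63 + 24 + 17 = 224
e = 224 / (224 + 58) = 224 / 282 = 0.7943
Eligible share of unknowns → 0.7943 × 77 = 61.16
Denominator → 224 + 61.16 = 285.16
CON2 = 200 / 285.16 = 0.7014

70.1%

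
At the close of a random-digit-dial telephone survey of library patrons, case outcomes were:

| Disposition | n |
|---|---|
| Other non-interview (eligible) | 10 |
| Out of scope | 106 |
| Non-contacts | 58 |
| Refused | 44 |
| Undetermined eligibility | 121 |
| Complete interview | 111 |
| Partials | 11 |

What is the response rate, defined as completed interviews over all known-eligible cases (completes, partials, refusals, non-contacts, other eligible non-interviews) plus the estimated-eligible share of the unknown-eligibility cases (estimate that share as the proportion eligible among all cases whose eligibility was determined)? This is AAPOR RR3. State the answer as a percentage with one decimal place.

35.0%

Top = 111
Determined eligible = 111 + 11 + 44 + 58 + 10 = 234
e = 234 / (234 + 106) = 234 / 340 = 0.6882
Estimated eligible among unknowns = 0.6882 × 121 = 83.27
Denom = 234 + 83.27 = 317.27
RR3 = 111 / 317.27 = 0.3499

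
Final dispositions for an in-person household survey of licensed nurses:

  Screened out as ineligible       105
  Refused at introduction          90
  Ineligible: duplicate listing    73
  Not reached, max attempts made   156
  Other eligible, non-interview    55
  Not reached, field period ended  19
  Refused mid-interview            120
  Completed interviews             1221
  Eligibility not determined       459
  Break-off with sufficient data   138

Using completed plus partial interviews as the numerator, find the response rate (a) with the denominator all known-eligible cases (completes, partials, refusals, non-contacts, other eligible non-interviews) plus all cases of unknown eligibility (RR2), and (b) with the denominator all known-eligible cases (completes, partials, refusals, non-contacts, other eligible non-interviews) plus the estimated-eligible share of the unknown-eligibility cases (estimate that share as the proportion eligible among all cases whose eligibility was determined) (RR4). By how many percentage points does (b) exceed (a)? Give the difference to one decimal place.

Refusals = 90 + 120 = 210
Never reached = 19 + 156 = 175
Screened out, ineligible = 105 + 73 = 178
Top = 1221 + 138 = 1359
Denom = 1221 + 138 + 210 + 175 + 55 + 459 = 2258
RR2 = 1359 / 2258 = 0.6019
Determined eligible = 1221 + 138 + 210 + 175 + 55 = 1799
e = 1799 / (1799 + 178) = 1799 / 1977 = 0.9100
e × U = 0.9100 × 459 = 417.69
Denom = 1799 + 417.69 = 2216.69
RR4 = 1359 / 2216.69 = 0.6131
Difference = 61.31 − 60.19 = 1.12 percentage points

1.1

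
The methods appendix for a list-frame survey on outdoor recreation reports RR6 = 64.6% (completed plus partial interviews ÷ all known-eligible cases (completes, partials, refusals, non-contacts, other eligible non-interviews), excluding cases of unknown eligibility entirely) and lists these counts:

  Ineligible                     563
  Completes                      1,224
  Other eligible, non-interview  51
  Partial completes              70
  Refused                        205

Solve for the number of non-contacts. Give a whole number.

Top → 1224 + 70 = 1294
RR6 = 1294 / D = 0.646
D = 1294 / 0.646 = 2003.1
Other denominator terms total 1550
non-contacts = 2003.1 − 1550 ≈ 453

453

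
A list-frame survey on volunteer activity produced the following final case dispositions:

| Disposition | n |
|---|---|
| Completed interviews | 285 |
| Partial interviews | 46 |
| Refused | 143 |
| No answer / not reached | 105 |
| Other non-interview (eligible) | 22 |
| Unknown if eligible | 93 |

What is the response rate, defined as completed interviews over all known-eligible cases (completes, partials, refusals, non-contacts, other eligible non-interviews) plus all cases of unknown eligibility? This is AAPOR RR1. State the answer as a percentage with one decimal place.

41.1%

Top: 285
Denom: 285 + 46 + 143 + 105 + 22 + 93 = 694
RR1 = 285 / 694 = 0.4107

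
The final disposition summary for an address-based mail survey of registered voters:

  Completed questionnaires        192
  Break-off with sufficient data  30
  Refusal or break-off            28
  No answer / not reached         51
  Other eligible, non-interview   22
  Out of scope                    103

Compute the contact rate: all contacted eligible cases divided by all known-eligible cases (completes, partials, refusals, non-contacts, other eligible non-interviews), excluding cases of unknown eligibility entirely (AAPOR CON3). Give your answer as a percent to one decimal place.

84.2%

Numerator = 192 + 30 + 28 + 22 = 272
Denominator = 192 + 30 + 28 + 51 + 22 = 323
CON3 = 272 / 323 = 0.8421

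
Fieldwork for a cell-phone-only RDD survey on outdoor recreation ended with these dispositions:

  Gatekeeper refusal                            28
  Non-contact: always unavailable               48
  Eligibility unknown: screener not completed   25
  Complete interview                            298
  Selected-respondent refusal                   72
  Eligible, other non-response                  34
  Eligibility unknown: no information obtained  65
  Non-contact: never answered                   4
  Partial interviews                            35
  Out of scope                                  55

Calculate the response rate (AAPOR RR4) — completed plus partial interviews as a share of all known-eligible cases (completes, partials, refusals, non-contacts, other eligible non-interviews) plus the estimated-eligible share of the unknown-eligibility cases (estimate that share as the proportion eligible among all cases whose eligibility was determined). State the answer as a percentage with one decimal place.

55.5%

Declined to participate = 28 + 72 = 100
Never reached = 4 + 48 = 52
Eligibility not determined = 25 + 65 = 90
Num = 298 + 35 = 333
Known eligible = 298 + 35 + 100 + 52 + 34 = 519
e = 519 / (519 + 55) = 519 / 574 = 0.9042
e × U = 0.9042 × 90 = 81.38
Denominator = 519 + 81.38 = 600.38
RR4 = 333 / 600.38 = 0.5546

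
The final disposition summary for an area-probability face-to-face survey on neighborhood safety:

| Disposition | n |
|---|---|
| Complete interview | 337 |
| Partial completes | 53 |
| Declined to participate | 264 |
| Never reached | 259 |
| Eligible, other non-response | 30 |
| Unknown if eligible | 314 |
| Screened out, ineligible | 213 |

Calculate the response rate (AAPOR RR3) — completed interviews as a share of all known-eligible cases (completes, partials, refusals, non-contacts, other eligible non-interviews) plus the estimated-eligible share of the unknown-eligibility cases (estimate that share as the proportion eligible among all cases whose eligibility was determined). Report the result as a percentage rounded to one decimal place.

Numerator: 337
Eligible (known): 337 + 53 + 264 + 259 + 30 = 943
e = 943 / (943 + 213) = 943 / 1156 = 0.8157
Eligible share of unknowns: 0.8157 × 314 = 256.13
Base: 943 + 256.13 = 1199.13
RR3 = 337 / 1199.13 = 0.2810

28.1%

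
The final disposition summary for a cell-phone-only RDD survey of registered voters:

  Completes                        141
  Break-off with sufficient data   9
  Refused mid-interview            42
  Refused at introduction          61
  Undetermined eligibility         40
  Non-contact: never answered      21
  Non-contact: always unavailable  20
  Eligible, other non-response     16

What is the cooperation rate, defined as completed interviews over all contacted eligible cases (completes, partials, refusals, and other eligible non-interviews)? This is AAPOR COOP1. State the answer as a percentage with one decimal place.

52.4%

Refusals = 61 + 42 = 103
Non-contacts = 21 + 20 = 41
Num → 141
Denominator → 141 + 9 + 103 + 16 = 269
COOP1 = 141 / 269 = 0.5242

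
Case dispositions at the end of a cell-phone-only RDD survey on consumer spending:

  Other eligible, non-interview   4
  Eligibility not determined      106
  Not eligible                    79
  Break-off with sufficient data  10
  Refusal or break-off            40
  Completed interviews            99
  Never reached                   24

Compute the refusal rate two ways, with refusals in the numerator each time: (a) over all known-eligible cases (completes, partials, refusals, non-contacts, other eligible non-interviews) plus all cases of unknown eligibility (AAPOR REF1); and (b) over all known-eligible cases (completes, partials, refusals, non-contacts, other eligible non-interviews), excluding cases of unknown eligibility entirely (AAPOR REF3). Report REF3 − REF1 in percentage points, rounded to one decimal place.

8.5

Top = 40
Denom = 99 + 10 + 40 + 24 + 4 + 106 = 283
REF1 = 40 / 283 = 0.1413
Denom = 99 + 10 + 40 + 24 + 4 = 177
REF3 = 40 / 177 = 0.2260
Difference = 22.60 − 14.13 = 8.47 percentage points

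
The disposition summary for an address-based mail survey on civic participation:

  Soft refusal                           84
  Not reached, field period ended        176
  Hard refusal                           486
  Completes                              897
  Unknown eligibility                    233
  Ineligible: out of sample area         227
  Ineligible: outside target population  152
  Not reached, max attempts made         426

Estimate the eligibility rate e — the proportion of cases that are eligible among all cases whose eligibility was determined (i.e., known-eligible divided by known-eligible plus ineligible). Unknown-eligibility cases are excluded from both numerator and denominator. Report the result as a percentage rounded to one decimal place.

Refused = 486 + 84 = 570
Non-contacts = 176 + 426 = 602
Not eligible = 152 + 227 = 379
Known eligible → 897 + 570 + 602 = 2069
e = 2069 / (2069 + 379) = 2069 / 2448 = 0.8452

84.5%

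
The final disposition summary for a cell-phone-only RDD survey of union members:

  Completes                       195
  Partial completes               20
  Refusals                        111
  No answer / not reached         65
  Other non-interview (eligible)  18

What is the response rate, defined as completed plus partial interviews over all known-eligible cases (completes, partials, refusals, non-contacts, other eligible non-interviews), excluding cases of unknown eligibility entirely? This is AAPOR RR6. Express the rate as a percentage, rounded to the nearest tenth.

52.6%

Numerator = 195 + 20 = 215
Base = 195 + 20 + 111 + 65 + 18 = 409
RR6 = 215 / 409 = 0.5257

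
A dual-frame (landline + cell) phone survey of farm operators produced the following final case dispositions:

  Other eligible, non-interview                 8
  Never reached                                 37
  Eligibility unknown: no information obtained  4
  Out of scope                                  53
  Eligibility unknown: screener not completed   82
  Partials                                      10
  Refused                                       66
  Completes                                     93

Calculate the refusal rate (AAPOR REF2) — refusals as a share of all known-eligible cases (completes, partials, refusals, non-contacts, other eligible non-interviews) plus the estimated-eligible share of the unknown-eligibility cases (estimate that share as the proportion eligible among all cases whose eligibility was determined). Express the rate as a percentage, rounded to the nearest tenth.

23.3%

Eligibility not determined = 82 + 4 = 86
Numerator: 66
Determined eligible: 93 + 10 + 66 + 37 + 8 = 214
e = 214 / (214 + 53) = 214 / 267 = 0.8015
Estimated eligible among unknowns: 0.8015 × 86 = 68.93
Denom: 214 + 68.93 = 282.93
REF2 = 66 / 282.93 = 0.2333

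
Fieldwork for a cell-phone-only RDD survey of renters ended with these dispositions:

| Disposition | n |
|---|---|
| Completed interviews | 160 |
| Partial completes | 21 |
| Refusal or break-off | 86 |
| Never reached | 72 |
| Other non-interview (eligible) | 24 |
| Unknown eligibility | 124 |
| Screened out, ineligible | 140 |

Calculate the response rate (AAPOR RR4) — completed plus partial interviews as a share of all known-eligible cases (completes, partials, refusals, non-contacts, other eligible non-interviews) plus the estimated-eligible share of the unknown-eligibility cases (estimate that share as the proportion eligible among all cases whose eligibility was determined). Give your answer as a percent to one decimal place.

40.0%

Numerator → 160 + 21 = 181
Determined eligible → 160 + 21 + 86 + 72 + 24 = 363
e = 363 / (363 + 140) = 363 / 503 = 0.7217
Estimated eligible among unknowns → 0.7217 × 124 = 89.49
Denom → 363 + 89.49 = 452.49
RR4 = 181 / 452.49 = 0.4000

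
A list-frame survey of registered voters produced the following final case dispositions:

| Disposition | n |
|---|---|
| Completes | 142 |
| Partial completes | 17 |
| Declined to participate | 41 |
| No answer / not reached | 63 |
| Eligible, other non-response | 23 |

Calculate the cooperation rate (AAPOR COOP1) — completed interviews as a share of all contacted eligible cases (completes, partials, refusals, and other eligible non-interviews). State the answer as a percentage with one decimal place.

Num → 142
Base → 142 + 17 + 41 + 23 = 223
COOP1 = 142 / 223 = 0.6368

63.7%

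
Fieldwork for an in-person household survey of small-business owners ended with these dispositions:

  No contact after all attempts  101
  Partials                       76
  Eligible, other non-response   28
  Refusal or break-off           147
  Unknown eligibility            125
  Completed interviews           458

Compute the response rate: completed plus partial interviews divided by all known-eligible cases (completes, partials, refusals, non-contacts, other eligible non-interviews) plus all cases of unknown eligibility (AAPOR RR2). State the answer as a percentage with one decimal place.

57.1%

Num → 458 + 76 = 534
Denom → 458 + 76 + 147 + 101 + 28 + 125 = 935
RR2 = 534 / 935 = 0.5711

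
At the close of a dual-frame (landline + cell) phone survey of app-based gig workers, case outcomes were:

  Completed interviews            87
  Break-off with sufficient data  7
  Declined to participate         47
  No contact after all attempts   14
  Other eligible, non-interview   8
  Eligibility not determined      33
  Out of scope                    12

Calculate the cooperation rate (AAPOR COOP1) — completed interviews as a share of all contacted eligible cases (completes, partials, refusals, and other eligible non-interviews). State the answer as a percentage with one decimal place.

58.4%

Top: 87
Base: 87 + 7 + 47 + 8 = 149
COOP1 = 87 / 149 = 0.5839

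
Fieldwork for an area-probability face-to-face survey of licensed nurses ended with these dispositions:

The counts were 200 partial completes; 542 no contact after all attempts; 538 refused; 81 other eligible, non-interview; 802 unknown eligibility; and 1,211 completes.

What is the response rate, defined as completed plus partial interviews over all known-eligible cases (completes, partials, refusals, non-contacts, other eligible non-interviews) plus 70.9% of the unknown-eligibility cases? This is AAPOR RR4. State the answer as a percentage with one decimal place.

Top = 1211 + 200 = 1411
Determined eligible = 1211 + 200 + 538 + 542 + 81 = 2572
e × U = 0.7090 × 802 = 568.62
Denominator = 2572 + 568.62 = 3140.62
RR4 = 1411 / 3140.62 = 0.4493

44.9%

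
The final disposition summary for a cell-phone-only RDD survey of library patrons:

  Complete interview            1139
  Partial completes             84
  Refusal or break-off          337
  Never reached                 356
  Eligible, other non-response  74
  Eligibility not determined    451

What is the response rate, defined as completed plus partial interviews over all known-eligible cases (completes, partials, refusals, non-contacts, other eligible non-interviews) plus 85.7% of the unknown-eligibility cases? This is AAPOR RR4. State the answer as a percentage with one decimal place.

Num → 1139 + 84 = 1223
Eligible (known) → 1139 + 84 + 337 + 356 + 74 = 1990
e × U → 0.8570 × 451 = 386.51
Base → 1990 + 386.51 = 2376.51
RR4 = 1223 / 2376.51 = 0.5146

51.5%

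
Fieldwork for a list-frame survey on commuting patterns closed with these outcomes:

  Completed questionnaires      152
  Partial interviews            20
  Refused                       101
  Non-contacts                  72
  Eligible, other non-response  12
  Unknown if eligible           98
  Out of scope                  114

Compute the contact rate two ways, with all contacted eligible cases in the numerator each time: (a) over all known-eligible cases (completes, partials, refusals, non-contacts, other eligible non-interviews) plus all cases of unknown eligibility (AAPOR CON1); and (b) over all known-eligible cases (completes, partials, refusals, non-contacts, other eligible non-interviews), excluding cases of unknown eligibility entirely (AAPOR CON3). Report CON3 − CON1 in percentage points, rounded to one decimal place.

Numerator → 152 + 20 + 101 + 12 = 285
Denominator → 152 + 20 + 101 + 72 + 12 + 98 = 455
CON1 = 285 / 455 = 0.6264
Denominator → 152 + 20 + 101 + 72 + 12 = 357
CON3 = 285 / 357 = 0.7983
Difference = 79.83 − 62.64 = 17.19 percentage points

17.2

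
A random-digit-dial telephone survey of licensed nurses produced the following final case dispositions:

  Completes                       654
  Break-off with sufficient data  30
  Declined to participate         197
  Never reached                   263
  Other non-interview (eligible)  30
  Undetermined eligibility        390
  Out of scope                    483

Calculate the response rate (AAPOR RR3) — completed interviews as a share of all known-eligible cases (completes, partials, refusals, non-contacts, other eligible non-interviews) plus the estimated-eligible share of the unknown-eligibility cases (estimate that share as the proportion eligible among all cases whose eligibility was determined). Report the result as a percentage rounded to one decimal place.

45.1%

Top = 654
Eligible (known) = 654 + 30 + 197 + 263 + 30 = 1174
e = 1174 / (1174 + 483) = 1174 / 1657 = 0.7085
e × U = 0.7085 × 390 = 276.31
Base = 1174 + 276.31 = 1450.31
RR3 = 654 / 1450.31 = 0.4509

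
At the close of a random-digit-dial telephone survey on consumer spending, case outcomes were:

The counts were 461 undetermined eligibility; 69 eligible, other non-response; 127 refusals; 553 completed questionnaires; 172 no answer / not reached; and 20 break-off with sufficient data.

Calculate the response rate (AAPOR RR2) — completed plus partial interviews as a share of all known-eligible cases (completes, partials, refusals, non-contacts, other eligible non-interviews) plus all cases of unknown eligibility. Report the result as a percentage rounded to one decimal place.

Numerator: 553 + 20 = 573
Denom: 553 + 20 + 127 + 172 + 69 + 461 = 1402
RR2 = 573 / 1402 = 0.4087

40.9%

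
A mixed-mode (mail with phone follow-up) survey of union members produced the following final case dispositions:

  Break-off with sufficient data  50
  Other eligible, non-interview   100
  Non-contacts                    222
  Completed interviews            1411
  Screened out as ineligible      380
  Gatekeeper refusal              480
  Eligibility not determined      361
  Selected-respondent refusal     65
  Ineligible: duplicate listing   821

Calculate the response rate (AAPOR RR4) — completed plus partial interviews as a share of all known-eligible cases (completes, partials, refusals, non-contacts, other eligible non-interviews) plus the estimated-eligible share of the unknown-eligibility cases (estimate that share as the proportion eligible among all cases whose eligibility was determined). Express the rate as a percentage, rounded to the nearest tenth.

Refused = 480 + 65 = 545
Ineligible = 380 + 821 = 1201
Num = 1411 + 50 = 1461
Determined eligible = 1411 + 50 + 545 + 222 + 100 = 2328
e = 2328 / (2328 + 1201) = 2328 / 3529 = 0.6597
Eligible share of unknowns = 0.6597 × 361 = 238.15
Denom = 2328 + 238.15 = 2566.15
RR4 = 1461 / 2566.15 = 0.5693

56.9%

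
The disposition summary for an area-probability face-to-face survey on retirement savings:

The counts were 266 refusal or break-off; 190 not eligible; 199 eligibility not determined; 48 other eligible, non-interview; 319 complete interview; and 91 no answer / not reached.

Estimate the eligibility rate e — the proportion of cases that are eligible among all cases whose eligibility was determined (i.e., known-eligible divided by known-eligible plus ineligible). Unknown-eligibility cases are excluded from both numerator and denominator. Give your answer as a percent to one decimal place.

79.2%

Determined eligible: 319 + 266 + 91 + 48 = 724
e = 724 / (724 + 190) = 724 / 914 = 0.7921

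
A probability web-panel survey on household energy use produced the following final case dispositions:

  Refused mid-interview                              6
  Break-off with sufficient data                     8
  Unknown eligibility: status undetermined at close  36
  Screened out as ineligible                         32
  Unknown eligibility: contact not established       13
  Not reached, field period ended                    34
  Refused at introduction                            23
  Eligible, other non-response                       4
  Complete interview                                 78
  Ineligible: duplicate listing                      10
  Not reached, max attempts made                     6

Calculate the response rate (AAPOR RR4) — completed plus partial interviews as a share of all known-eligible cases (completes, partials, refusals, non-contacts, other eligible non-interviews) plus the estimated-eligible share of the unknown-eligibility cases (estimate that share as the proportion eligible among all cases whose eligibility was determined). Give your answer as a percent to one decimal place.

Refused = 23 + 6 = 29
Non-contacts = 34 + 6 = 40
Unknown eligibility = 13 + 36 = 49
Out of scope = 32 + 10 = 42
Numerator: 78 + 8 = 86
Known eligible: 78 + 8 + 29 + 40 + 4 = 159
e = 159 / (159 + 42) = 159 / 201 = 0.7910
Estimated eligible among unknowns: 0.7910 × 49 = 38.76
Base: 159 + 38.76 = 197.76
RR4 = 86 / 197.76 = 0.4349

43.5%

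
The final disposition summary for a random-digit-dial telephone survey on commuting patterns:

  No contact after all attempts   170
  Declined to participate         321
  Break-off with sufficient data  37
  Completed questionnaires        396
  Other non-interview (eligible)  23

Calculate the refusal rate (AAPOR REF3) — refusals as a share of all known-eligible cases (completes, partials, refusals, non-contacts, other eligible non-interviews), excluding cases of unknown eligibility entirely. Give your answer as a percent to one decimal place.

33.9%

Num: 321
Denominator: 396 + 37 + 321 + 170 + 23 = 947
REF3 = 321 / 947 = 0.3390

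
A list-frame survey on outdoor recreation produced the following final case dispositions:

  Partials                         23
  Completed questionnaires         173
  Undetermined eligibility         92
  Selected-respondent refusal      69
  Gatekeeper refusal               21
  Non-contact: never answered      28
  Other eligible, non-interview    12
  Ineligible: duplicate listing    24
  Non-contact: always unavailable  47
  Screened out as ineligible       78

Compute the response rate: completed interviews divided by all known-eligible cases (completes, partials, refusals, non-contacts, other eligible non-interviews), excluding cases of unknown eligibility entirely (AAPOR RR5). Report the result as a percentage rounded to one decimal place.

46.4%

Declined to participate = 21 + 69 = 90
No contact after all attempts = 28 + 47 = 75
Screened out, ineligible = 78 + 24 = 102
Top: 173
Denominator: 173 + 23 + 90 + 75 + 12 = 373
RR5 = 173 / 373 = 0.4638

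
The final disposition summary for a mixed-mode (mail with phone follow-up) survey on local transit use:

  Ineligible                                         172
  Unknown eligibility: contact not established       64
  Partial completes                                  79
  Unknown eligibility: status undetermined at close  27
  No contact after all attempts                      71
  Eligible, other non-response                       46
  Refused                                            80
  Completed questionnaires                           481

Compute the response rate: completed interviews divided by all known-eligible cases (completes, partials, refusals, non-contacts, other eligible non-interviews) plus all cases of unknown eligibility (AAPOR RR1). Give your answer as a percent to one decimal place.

Eligibility not determined = 64 + 27 = 91
Num: 481
Base: 481 + 79 + 80 + 71 + 46 + 91 = 848
RR1 = 481 / 848 = 0.5672

56.7%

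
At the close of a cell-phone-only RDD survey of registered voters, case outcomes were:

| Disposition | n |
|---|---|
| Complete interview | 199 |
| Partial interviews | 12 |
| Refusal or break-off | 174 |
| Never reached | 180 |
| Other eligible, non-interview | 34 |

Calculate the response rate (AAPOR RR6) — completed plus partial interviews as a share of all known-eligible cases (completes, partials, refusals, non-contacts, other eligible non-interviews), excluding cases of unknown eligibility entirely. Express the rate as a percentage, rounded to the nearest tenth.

Numerator → 199 + 12 = 211
Denom → 199 + 12 + 174 + 180 + 34 = 599
RR6 = 211 / 599 = 0.3523

35.2%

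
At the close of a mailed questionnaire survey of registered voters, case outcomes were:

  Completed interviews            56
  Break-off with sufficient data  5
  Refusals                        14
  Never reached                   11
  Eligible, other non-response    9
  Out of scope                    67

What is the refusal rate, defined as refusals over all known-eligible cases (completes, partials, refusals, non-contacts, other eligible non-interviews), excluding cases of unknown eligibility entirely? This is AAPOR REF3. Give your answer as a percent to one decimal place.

14.7%

Numerator: 14
Base: 56 + 5 + 14 + 11 + 9 = 95
REF3 = 14 / 95 = 0.1474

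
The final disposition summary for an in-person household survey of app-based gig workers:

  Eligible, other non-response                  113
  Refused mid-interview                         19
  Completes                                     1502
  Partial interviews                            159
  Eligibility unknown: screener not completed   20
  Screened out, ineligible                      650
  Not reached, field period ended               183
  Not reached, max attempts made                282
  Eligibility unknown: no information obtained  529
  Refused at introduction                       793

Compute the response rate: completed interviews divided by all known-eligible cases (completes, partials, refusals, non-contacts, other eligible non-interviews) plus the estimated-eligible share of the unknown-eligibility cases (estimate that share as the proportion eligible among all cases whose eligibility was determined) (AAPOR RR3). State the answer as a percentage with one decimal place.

Refusal or break-off = 793 + 19 = 812
No contact after all attempts = 183 + 282 = 465
Eligibility not determined = 20 + 529 = 549
Numerator = 1502
Eligible (known) = 1502 + 159 + 812 + 465 + 113 = 3051
e = 3051 / (3051 + 650) = 3051 / 3701 = 0.8244
Eligible share of unknowns = 0.8244 × 549 = 452.60
Base = 3051 + 452.60 = 3503.60
RR3 = 1502 / 3503.60 = 0.4287

42.9%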